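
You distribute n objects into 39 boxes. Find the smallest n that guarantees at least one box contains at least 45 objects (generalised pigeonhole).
n = (45 − 1)·39 + 1 = 1717

By the generalised pigeonhole principle, to guarantee some box contains ≥ r objects we need more than (r − 1) · k objects total. Threshold: n = (r − 1) · k + 1. With r = 45 and k = 39: n = 44 · 39 + 1 = 1716 + 1 = 1717. For n = 1716 = 44 · 39, we can put exactly 44 objects in every box, avoiding 45 in any single one — so 1717 is tight.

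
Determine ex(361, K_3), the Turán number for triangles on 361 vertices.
ex(361, K_3) = ⌊361^2/4⌋ = 32580

Mantel (1907): a triangle-free graph on n vertices has at most ⌊n^2/4⌋ edges, with equality for the complete bipartite graph K_{⌊n/2⌋, ⌈n/2⌉}. For n = 361: ⌊361^2/4⌋ = ⌊130321/4⌋ = 32580. The extremal graph is K_{180, 181}, which has 180·181 = 32580 edges.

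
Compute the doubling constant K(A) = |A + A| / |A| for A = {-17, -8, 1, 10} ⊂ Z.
K = |A + A| / |A| = 7/4

Enumerate A + A = {a + b : a, b ∈ A}. With |A| = 4, there are |A|^2 = 16 ordered sum pairs; collecting distinct values, A + A = {-34, -25, -16, -7, 2, 11, 20}, so |A + A| = 7. Thus K = 7/4. Here |A + A| = 2|A| − 1 = 7, the minimum possible — so K = 7/4 is minimal, which holds iff A is an arithmetic progression.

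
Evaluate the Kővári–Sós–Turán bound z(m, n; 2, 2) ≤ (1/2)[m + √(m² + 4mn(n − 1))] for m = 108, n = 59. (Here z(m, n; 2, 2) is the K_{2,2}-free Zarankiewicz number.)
z(108, 59; 2, 2) ≤ (1/2)[108 + √(108² + 4·108·59·58)] = (1/2)[108 + √1489968] = 664.3212

Kővári–Sós–Turán: let r_1, ..., r_108 be the row sums and z = Σ r_i the total number of 1s. Each pair of columns can share at most one row with both entries 1 (else a 2×2 all-ones block appears), so Σ_i C(r_i, 2) ≤ C(59, 2) = 1711. By convexity Σ_i C(r_i, 2) ≥ 108·C(z/108, 2) = z(z − 108)/(2·108), giving z² − 108z − 108·59·58 ≤ 0 and hence z ≤ (1/2)[108 + √(11664 + 4·369576)] = (1/2)[108 + √1489968] ≈ (1/2)(108 + 1220.6425) = 664.3212.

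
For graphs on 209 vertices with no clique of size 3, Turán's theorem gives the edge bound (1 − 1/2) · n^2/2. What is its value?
Turán density bound = (1/2) · 209^2/2 = 43681/4 ≈ 10920.25

Turán's theorem: ex(n, K_{r+1}) is achieved by the complete r-partite Turán graph T(n, r) with parts as balanced as possible, and is at most (1 − 1/r) · n^2/2. For r = 2, n = 209: the density bound is (1/2) · 43681/2 = 43681/4 ≈ 10920.25. The integer-valued extremum is e(T(209, 2)) = 10920, which is strictly less than the density bound 43681/4 since 2 ∤ 209 (the parts of T(209, 2) cannot all be equal).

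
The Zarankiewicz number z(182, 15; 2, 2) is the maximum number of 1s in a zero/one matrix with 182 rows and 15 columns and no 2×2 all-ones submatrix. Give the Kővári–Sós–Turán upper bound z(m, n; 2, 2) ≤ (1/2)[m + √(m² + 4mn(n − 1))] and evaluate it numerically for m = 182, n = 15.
z(182, 15; 2, 2) ≤ (1/2)[182 + √(182² + 4·182·15·14)] = (1/2)[182 + √186004] = 306.6409

Kővári–Sós–Turán: let r_1, ..., r_182 be the row sums and z = Σ r_i the total number of 1s. Each pair of columns can share at most one row with both entries 1 (else a 2×2 all-ones block appears), so Σ_i C(r_i, 2) ≤ C(15, 2) = 105. By convexity Σ_i C(r_i, 2) ≥ 182·C(z/182, 2) = z(z − 182)/(2·182), giving z² − 182z − 182·15·14 ≤ 0 and hence z ≤ (1/2)[182 + √(33124 + 4·38220)] = (1/2)[182 + √186004] ≈ (1/2)(182 + 431.2818) = 306.6409.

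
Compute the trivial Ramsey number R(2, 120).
R(2, 120) = 120

R(2, k) = k for all k ≥ 2: in a 2-colouring of K_k, either some edge is red (a red K_2) or all edges are blue (a blue K_k). And K_{119} coloured all-blue has no blue K_120, so R(2, 120) > 119. Hence R(2, 120) = 120.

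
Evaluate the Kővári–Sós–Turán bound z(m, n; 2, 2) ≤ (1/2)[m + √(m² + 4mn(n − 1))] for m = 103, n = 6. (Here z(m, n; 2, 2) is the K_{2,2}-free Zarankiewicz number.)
z(103, 6; 2, 2) ≤ (1/2)[103 + √(103² + 4·103·6·5)] = (1/2)[103 + √22969] = 127.2776

Kővári–Sós–Turán: let r_1, ..., r_103 be the row sums and z = Σ r_i the total number of 1s. Each pair of columns can share at most one row with both entries 1 (else a 2×2 all-ones block appears), so Σ_i C(r_i, 2) ≤ C(6, 2) = 15. By convexity Σ_i C(r_i, 2) ≥ 103·C(z/103, 2) = z(z − 103)/(2·103), giving z² − 103z − 103·6·5 ≤ 0 and hence z ≤ (1/2)[103 + √(10609 + 4·3090)] = (1/2)[103 + √22969] ≈ (1/2)(103 + 151.5553) = 127.2776.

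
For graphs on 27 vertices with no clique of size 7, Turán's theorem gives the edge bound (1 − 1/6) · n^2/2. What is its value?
Turán density bound = (5/6) · 27^2/2 = 1215/4 ≈ 303.75

Turán's theorem: ex(n, K_{r+1}) is achieved by the complete r-partite Turán graph T(n, r) with parts as balanced as possible, and is at most (1 − 1/r) · n^2/2. For r = 6, n = 27: the density bound is (5/6) · 729/2 = 1215/4 ≈ 303.75. The integer-valued extremum is e(T(27, 6)) = 303, which is strictly less than the density bound 1215/4 since 6 ∤ 27 (the parts of T(27, 6) cannot all be equal).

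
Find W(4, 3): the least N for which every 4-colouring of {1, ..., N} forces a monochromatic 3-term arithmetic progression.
W(4, 3) = 76

W(4, 3) = 76. The lower bound W(4, 3) > 75 comes from an explicit good 4-colouring of [1, 75]; the upper bound W(4, 3) ≤ 76 was verified by exhaustive search over 4-colourings of [1, 76].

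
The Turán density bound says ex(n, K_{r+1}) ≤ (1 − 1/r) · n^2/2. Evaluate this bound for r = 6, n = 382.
Turán density bound = (5/6) · 382^2/2 = 182405/3 ≈ 60801.6667

Turán's theorem: ex(n, K_{r+1}) is achieved by the complete r-partite Turán graph T(n, r) with parts as balanced as possible, and is at most (1 − 1/r) · n^2/2. For r = 6, n = 382: the density bound is (5/6) · 145924/2 = 182405/3 ≈ 60801.6667. The integer-valued extremum is e(T(382, 6)) = 60801, which is strictly less than the density bound 182405/3 since 6 ∤ 382 (the parts of T(382, 6) cannot all be equal).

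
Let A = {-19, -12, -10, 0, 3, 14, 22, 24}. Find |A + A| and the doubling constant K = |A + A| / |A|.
K = |A + A| / |A| = 33/8

Enumerate A + A = {a + b : a, b ∈ A}. With |A| = 8, there are |A|^2 = 64 ordered sum pairs; collecting distinct values, A + A = {-38, -31, -29, -24, -22, -20, -19, -16, -12, -10, -9, -7, -5, 0, 2, 3, 4, 5, 6, 10, 12, 14, 17, 22, 24, 25, 27, 28, 36, 38, 44, 46, 48}, so |A + A| = 33. Thus K = 33/8. For comparison, the minimum possible |A + A| over all 8-element sets is 2·8 − 1 = 15 (so min K = 15/8), attained only by arithmetic progressions.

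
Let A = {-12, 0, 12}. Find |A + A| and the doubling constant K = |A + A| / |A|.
K = |A + A| / |A| = 5/3

Enumerate A + A = {a + b : a, b ∈ A}. With |A| = 3, there are |A|^2 = 9 ordered sum pairs; collecting distinct values, A + A = {-24, -12, 0, 12, 24}, so |A + A| = 5. Thus K = 5/3. Here |A + A| = 2|A| − 1 = 5, the minimum possible — so K = 5/3 is minimal, which holds iff A is an arithmetic progression.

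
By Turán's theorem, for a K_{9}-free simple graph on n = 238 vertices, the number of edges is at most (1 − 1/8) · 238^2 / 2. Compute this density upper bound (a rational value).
Turán density bound = (7/8) · 238^2/2 = 99127/4 ≈ 24781.75

Turán's theorem: ex(n, K_{r+1}) is achieved by the complete r-partite Turán graph T(n, r) with parts as balanced as possible, and is at most (1 − 1/r) · n^2/2. For r = 8, n = 238: the density bound is (7/8) · 56644/2 = 99127/4 ≈ 24781.75. The integer-valued extremum is e(T(238, 8)) = 24781, which is strictly less than the density bound 99127/4 since 8 ∤ 238 (the parts of T(238, 8) cannot all be equal).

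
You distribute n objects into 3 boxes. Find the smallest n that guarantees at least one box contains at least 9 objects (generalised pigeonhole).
n = (9 − 1)·3 + 1 = 25

By the generalised pigeonhole principle, to guarantee some box contains ≥ r objects we need more than (r − 1) · k objects total. Threshold: n = (r − 1) · k + 1. With r = 9 and k = 3: n = 8 · 3 + 1 = 24 + 1 = 25. For n = 24 = 8 · 3, we can put exactly 8 objects in every box, avoiding 9 in any single one — so 25 is tight.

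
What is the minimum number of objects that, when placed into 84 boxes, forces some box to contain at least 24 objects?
n = (24 − 1)·84 + 1 = 1933

By the generalised pigeonhole principle, to guarantee some box contains ≥ r objects we need more than (r − 1) · k objects total. Threshold: n = (r − 1) · k + 1. With r = 24 and k = 84: n = 23 · 84 + 1 = 1932 + 1 = 1933. For n = 1932 = 23 · 84, we can put exactly 23 objects in every box, avoiding 24 in any single one — so 1933 is tight.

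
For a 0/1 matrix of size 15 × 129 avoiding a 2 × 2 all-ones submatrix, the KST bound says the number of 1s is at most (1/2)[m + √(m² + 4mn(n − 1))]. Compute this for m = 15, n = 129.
z(15, 129; 2, 2) ≤ (1/2)[15 + √(15² + 4·15·129·128)] = (1/2)[15 + √990945] = 505.2311

Kővári–Sós–Turán: let r_1, ..., r_15 be the row sums and z = Σ r_i the total number of 1s. Each pair of columns can share at most one row with both entries 1 (else a 2×2 all-ones block appears), so Σ_i C(r_i, 2) ≤ C(129, 2) = 8256. By convexity Σ_i C(r_i, 2) ≥ 15·C(z/15, 2) = z(z − 15)/(2·15), giving z² − 15z − 15·129·128 ≤ 0 and hence z ≤ (1/2)[15 + √(225 + 4·247680)] = (1/2)[15 + √990945] ≈ (1/2)(15 + 995.4622) = 505.2311.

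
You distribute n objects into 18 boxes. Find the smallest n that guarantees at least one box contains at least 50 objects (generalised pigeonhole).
n = (50 − 1)·18 + 1 = 883

By the generalised pigeonhole principle, to guarantee some box contains ≥ r objects we need more than (r − 1) · k objects total. Threshold: n = (r − 1) · k + 1. With r = 50 and k = 18: n = 49 · 18 + 1 = 882 + 1 = 883. For n = 882 = 49 · 18, we can put exactly 49 objects in every box, avoiding 50 in any single one — so 883 is tight.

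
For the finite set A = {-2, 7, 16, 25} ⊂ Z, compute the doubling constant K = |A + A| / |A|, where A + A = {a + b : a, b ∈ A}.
K = |A + A| / |A| = 7/4

Enumerate A + A = {a + b : a, b ∈ A}. With |A| = 4, there are |A|^2 = 16 ordered sum pairs; collecting distinct values, A + A = {-4, 5, 14, 23, 32, 41, 50}, so |A + A| = 7. Thus K = 7/4. Here |A + A| = 2|A| − 1 = 7, the minimum possible — so K = 7/4 is minimal, which holds iff A is an arithmetic progression.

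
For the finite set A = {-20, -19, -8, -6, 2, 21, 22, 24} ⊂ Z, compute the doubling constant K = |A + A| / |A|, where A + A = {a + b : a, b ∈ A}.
K = |A + A| / |A| = 33/8

Enumerate A + A = {a + b : a, b ∈ A}. With |A| = 8, there are |A|^2 = 64 ordered sum pairs; collecting distinct values, A + A = {-40, -39, -38, -28, -27, -26, -25, -18, -17, -16, -14, -12, -6, -4, 1, 2, 3, 4, 5, 13, 14, 15, 16, 18, 23, 24, 26, 42, 43, 44, 45, 46, 48}, so |A + A| = 33. Thus K = 33/8. For comparison, the minimum possible |A + A| over all 8-element sets is 2·8 − 1 = 15 (so min K = 15/8), attained only by arithmetic progressions.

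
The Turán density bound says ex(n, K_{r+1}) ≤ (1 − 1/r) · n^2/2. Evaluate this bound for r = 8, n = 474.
Turán density bound = (7/8) · 474^2/2 = 393183/4 ≈ 98295.75

Turán's theorem: ex(n, K_{r+1}) is achieved by the complete r-partite Turán graph T(n, r) with parts as balanced as possible, and is at most (1 − 1/r) · n^2/2. For r = 8, n = 474: the density bound is (7/8) · 224676/2 = 393183/4 ≈ 98295.75. The integer-valued extremum is e(T(474, 8)) = 98295, which is strictly less than the density bound 393183/4 since 8 ∤ 474 (the parts of T(474, 8) cannot all be equal).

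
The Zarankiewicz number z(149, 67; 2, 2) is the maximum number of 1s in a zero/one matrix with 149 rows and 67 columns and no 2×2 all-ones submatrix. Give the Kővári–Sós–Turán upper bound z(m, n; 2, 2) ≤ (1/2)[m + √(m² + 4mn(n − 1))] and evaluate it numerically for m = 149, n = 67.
z(149, 67; 2, 2) ≤ (1/2)[149 + √(149² + 4·149·67·66)] = (1/2)[149 + √2657713] = 889.6247

Kővári–Sós–Turán: let r_1, ..., r_149 be the row sums and z = Σ r_i the total number of 1s. Each pair of columns can share at most one row with both entries 1 (else a 2×2 all-ones block appears), so Σ_i C(r_i, 2) ≤ C(67, 2) = 2211. By convexity Σ_i C(r_i, 2) ≥ 149·C(z/149, 2) = z(z − 149)/(2·149), giving z² − 149z − 149·67·66 ≤ 0 and hence z ≤ (1/2)[149 + √(22201 + 4·658878)] = (1/2)[149 + √2657713] ≈ (1/2)(149 + 1630.2494) = 889.6247.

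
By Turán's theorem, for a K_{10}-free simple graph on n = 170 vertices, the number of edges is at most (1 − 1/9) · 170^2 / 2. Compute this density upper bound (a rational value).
Turán density bound = (8/9) · 170^2/2 = 115600/9 ≈ 12844.4444

Turán's theorem: ex(n, K_{r+1}) is achieved by the complete r-partite Turán graph T(n, r) with parts as balanced as possible, and is at most (1 − 1/r) · n^2/2. For r = 9, n = 170: the density bound is (8/9) · 28900/2 = 115600/9 ≈ 12844.4444. The integer-valued extremum is e(T(170, 9)) = 12844, which is strictly less than the density bound 115600/9 since 9 ∤ 170 (the parts of T(170, 9) cannot all be equal).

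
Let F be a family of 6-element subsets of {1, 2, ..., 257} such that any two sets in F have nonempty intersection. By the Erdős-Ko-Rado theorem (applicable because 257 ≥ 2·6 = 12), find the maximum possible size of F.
max |F| = C(256, 5) = 8809549056

Erdős-Ko-Rado (1961): when n ≥ 2k, max |F| = C(n−1, k−1). The bound is attained by the star {A : i ∈ A} for any fixed i ∈ [n]. Here C(257−1, 6−1) = C(256, 5) = 8809549056.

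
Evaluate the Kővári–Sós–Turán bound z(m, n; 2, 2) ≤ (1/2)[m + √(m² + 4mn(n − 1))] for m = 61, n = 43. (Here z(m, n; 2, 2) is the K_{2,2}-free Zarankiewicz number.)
z(61, 43; 2, 2) ≤ (1/2)[61 + √(61² + 4·61·43·42)] = (1/2)[61 + √444385] = 363.811

Kővári–Sós–Turán: let r_1, ..., r_61 be the row sums and z = Σ r_i the total number of 1s. Each pair of columns can share at most one row with both entries 1 (else a 2×2 all-ones block appears), so Σ_i C(r_i, 2) ≤ C(43, 2) = 903. By convexity Σ_i C(r_i, 2) ≥ 61·C(z/61, 2) = z(z − 61)/(2·61), giving z² − 61z − 61·43·42 ≤ 0 and hence z ≤ (1/2)[61 + √(3721 + 4·110166)] = (1/2)[61 + √444385] ≈ (1/2)(61 + 666.6221) = 363.811.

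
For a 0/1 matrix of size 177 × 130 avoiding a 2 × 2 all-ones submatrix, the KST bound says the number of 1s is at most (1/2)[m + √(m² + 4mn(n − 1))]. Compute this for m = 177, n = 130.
z(177, 130; 2, 2) ≤ (1/2)[177 + √(177² + 4·177·130·129)] = (1/2)[177 + √11904489] = 1813.6441

Kővári–Sós–Turán: let r_1, ..., r_177 be the row sums and z = Σ r_i the total number of 1s. Each pair of columns can share at most one row with both entries 1 (else a 2×2 all-ones block appears), so Σ_i C(r_i, 2) ≤ C(130, 2) = 8385. By convexity Σ_i C(r_i, 2) ≥ 177·C(z/177, 2) = z(z − 177)/(2·177), giving z² − 177z − 177·130·129 ≤ 0 and hence z ≤ (1/2)[177 + √(31329 + 4·2968290)] = (1/2)[177 + √11904489] ≈ (1/2)(177 + 3450.2882) = 1813.6441.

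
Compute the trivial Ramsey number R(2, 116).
R(2, 116) = 116

R(2, k) = k for all k ≥ 2: in a 2-colouring of K_k, either some edge is red (a red K_2) or all edges are blue (a blue K_k). And K_{115} coloured all-blue has no blue K_116, so R(2, 116) > 115. Hence R(2, 116) = 116.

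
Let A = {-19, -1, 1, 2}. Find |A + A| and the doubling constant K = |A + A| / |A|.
K = |A + A| / |A| = 10/4 = 5/2

Enumerate A + A = {a + b : a, b ∈ A}. With |A| = 4, there are |A|^2 = 16 ordered sum pairs; collecting distinct values, A + A = {-38, -20, -18, -17, -2, 0, 1, 2, 3, 4}, so |A + A| = 10. Thus K = 10/4 = 5/2. For comparison, the minimum possible |A + A| over all 4-element sets is 2·4 − 1 = 7 (so min K = 7/4), attained only by arithmetic progressions.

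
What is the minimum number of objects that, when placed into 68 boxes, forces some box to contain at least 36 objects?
n = (36 − 1)·68 + 1 = 2381

By the generalised pigeonhole principle, to guarantee some box contains ≥ r objects we need more than (r − 1) · k objects total. Threshold: n = (r − 1) · k + 1. With r = 36 and k = 68: n = 35 · 68 + 1 = 2380 + 1 = 2381. For n = 2380 = 35 · 68, we can put exactly 35 objects in every box, avoiding 36 in any single one — so 2381 is tight.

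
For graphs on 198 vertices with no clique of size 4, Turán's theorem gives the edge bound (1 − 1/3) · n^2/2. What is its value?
Turán density bound = (2/3) · 198^2/2 = 13068

Turán's theorem: ex(n, K_{r+1}) is achieved by the complete r-partite Turán graph T(n, r) with parts as balanced as possible, and is at most (1 − 1/r) · n^2/2. For r = 3, n = 198: the density bound is (2/3) · 39204/2 = 13068. Since 3 ∣ 198, the Turán graph T(198, 3) has parts of equal size 66, and its edge count e(T(198, 3)) = 13068 attains the density bound exactly.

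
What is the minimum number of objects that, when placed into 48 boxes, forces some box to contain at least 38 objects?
n = (38 − 1)·48 + 1 = 1777

By the generalised pigeonhole principle, to guarantee some box contains ≥ r objects we need more than (r − 1) · k objects total. Threshold: n = (r − 1) · k + 1. With r = 38 and k = 48: n = 37 · 48 + 1 = 1776 + 1 = 1777. For n = 1776 = 37 · 48, we can put exactly 37 objects in every box, avoiding 38 in any single one — so 1777 is tight.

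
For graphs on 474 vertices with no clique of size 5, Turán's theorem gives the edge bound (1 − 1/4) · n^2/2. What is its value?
Turán density bound = (3/4) · 474^2/2 = 168507/2 ≈ 84253.5

Turán's theorem: ex(n, K_{r+1}) is achieved by the complete r-partite Turán graph T(n, r) with parts as balanced as possible, and is at most (1 − 1/r) · n^2/2. For r = 4, n = 474: the density bound is (3/4) · 224676/2 = 168507/2 ≈ 84253.5. The integer-valued extremum is e(T(474, 4)) = 84253, which is strictly less than the density bound 168507/2 since 4 ∤ 474 (the parts of T(474, 4) cannot all be equal).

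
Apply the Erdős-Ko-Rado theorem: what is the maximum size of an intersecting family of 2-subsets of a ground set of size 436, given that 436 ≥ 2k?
max |F| = C(435, 1) = 435

Erdős-Ko-Rado (1961): when n ≥ 2k, max |F| = C(n−1, k−1). The bound is attained by the star {A : i ∈ A} for any fixed i ∈ [n]. Here C(436−1, 2−1) = C(435, 1) = 435.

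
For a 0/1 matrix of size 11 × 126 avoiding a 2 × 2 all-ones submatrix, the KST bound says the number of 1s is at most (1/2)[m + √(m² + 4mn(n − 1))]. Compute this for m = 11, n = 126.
z(11, 126; 2, 2) ≤ (1/2)[11 + √(11² + 4·11·126·125)] = (1/2)[11 + √693121] = 421.7694

Kővári–Sós–Turán: let r_1, ..., r_11 be the row sums and z = Σ r_i the total number of 1s. Each pair of columns can share at most one row with both entries 1 (else a 2×2 all-ones block appears), so Σ_i C(r_i, 2) ≤ C(126, 2) = 7875. By convexity Σ_i C(r_i, 2) ≥ 11·C(z/11, 2) = z(z − 11)/(2·11), giving z² − 11z − 11·126·125 ≤ 0 and hence z ≤ (1/2)[11 + √(121 + 4·173250)] = (1/2)[11 + √693121] ≈ (1/2)(11 + 832.5389) = 421.7694.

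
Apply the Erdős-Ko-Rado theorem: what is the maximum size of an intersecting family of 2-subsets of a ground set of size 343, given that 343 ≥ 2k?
max |F| = C(342, 1) = 342

Erdős-Ko-Rado (1961): when n ≥ 2k, max |F| = C(n−1, k−1). The bound is attained by the star {A : i ∈ A} for any fixed i ∈ [n]. Here C(343−1, 2−1) = C(342, 1) = 342.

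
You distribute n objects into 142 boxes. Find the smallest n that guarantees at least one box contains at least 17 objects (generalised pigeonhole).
n = (17 − 1)·142 + 1 = 2273

By the generalised pigeonhole principle, to guarantee some box contains ≥ r objects we need more than (r − 1) · k objects total. Threshold: n = (r − 1) · k + 1. With r = 17 and k = 142: n = 16 · 142 + 1 = 2272 + 1 = 2273. For n = 2272 = 16 · 142, we can put exactly 16 objects in every box, avoiding 17 in any single one — so 2273 is tight.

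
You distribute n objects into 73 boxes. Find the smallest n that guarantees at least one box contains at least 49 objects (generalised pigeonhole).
n = (49 − 1)·73 + 1 = 3505

By the generalised pigeonhole principle, to guarantee some box contains ≥ r objects we need more than (r − 1) · k objects total. Threshold: n = (r − 1) · k + 1. With r = 49 and k = 73: n = 48 · 73 + 1 = 3504 + 1 = 3505. For n = 3504 = 48 · 73, we can put exactly 48 objects in every box, avoiding 49 in any single one — so 3505 is tight.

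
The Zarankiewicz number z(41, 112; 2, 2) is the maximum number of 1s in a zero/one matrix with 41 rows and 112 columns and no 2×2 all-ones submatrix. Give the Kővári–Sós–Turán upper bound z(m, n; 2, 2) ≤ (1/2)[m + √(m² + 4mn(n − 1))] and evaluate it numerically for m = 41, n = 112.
z(41, 112; 2, 2) ≤ (1/2)[41 + √(41² + 4·41·112·111)] = (1/2)[41 + √2040529] = 734.7354

Kővári–Sós–Turán: let r_1, ..., r_41 be the row sums and z = Σ r_i the total number of 1s. Each pair of columns can share at most one row with both entries 1 (else a 2×2 all-ones block appears), so Σ_i C(r_i, 2) ≤ C(112, 2) = 6216. By convexity Σ_i C(r_i, 2) ≥ 41·C(z/41, 2) = z(z − 41)/(2·41), giving z² − 41z − 41·112·111 ≤ 0 and hence z ≤ (1/2)[41 + √(1681 + 4·509712)] = (1/2)[41 + √2040529] ≈ (1/2)(41 + 1428.4709) = 734.7354.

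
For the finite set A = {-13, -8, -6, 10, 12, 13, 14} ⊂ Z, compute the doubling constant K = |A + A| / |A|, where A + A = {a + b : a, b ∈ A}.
K = |A + A| / |A| = 24/7

Enumerate A + A = {a + b : a, b ∈ A}. With |A| = 7, there are |A|^2 = 49 ordered sum pairs; collecting distinct values, A + A = {-26, -21, -19, -16, -14, -12, -3, -1, 0, 1, 2, 4, 5, 6, 7, 8, 20, 22, 23, 24, 25, 26, 27, 28}, so |A + A| = 24. Thus K = 24/7. For comparison, the minimum possible |A + A| over all 7-element sets is 2·7 − 1 = 13 (so min K = 13/7), attained only by arithmetic progressions.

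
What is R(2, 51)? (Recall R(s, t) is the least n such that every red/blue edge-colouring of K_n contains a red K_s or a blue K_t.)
R(2, 51) = 51

R(2, k) = k for all k ≥ 2: in a 2-colouring of K_k, either some edge is red (a red K_2) or all edges are blue (a blue K_k). And K_{50} coloured all-blue has no blue K_51, so R(2, 51) > 50. Hence R(2, 51) = 51.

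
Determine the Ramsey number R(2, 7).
R(2, 7) = 7

R(2, k) = k for all k ≥ 2: in a 2-colouring of K_k, either some edge is red (a red K_2) or all edges are blue (a blue K_k). And K_{6} coloured all-blue has no blue K_7, so R(2, 7) > 6. Hence R(2, 7) = 7.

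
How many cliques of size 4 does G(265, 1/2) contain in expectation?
E[# K_4] = C(265, 4) · (1/2)^C(4, 2) = 200860990 / 2^6 = 100430495/32 = 3138452.96875

For each 4-subset S of vertices (there are C(265, 4) = 200860990 such S), let X_S = 1 if S induces a K_4 (all C(4, 2) = 6 edges present). Then P(X_S = 1) = (1/2)^6 = 1/64. By linearity of expectation, E[# K_4] = C(265, 4) · (1/2)^6 = 200860990 / 64 = 100430495/32 = 3138452.96875.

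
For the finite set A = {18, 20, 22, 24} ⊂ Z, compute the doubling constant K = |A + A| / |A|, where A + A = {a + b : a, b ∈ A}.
K = |A + A| / |A| = 7/4

Enumerate A + A = {a + b : a, b ∈ A}. With |A| = 4, there are |A|^2 = 16 ordered sum pairs; collecting distinct values, A + A = {36, 38, 40, 42, 44, 46, 48}, so |A + A| = 7. Thus K = 7/4. Here |A + A| = 2|A| − 1 = 7, the minimum possible — so K = 7/4 is minimal, which holds iff A is an arithmetic progression.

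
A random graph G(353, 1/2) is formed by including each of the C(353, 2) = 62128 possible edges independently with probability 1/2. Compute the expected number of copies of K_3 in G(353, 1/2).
E[# K_3] = C(353, 3) · (1/2)^C(3, 2) = 7268976 / 2^3 = 908622

For each 3-subset S of vertices (there are C(353, 3) = 7268976 such S), let X_S = 1 if S induces a K_3 (all C(3, 2) = 3 edges present). Then P(X_S = 1) = (1/2)^3 = 1/8. By linearity of expectation, E[# K_3] = C(353, 3) · (1/2)^3 = 7268976 / 8 = 908622.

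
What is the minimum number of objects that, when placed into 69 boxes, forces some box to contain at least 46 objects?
n = (46 − 1)·69 + 1 = 3106

By the generalised pigeonhole principle, to guarantee some box contains ≥ r objects we need more than (r − 1) · k objects total. Threshold: n = (r − 1) · k + 1. With r = 46 and k = 69: n = 45 · 69 + 1 = 3105 + 1 = 3106. For n = 3105 = 45 · 69, we can put exactly 45 objects in every box, avoiding 46 in any single one — so 3106 is tight.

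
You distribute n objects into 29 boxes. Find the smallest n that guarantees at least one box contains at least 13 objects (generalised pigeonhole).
n = (13 − 1)·29 + 1 = 349

By the generalised pigeonhole principle, to guarantee some box contains ≥ r objects we need more than (r − 1) · k objects total. Threshold: n = (r − 1) · k + 1. With r = 13 and k = 29: n = 12 · 29 + 1 = 348 + 1 = 349. For n = 348 = 12 · 29, we can put exactly 12 objects in every box, avoiding 13 in any single one — so 349 is tight.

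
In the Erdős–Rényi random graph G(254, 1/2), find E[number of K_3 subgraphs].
E[# K_3] = C(254, 3) · (1/2)^C(3, 2) = 2699004 / 2^3 = 674751/2 = 337375.5

For each 3-subset S of vertices (there are C(254, 3) = 2699004 such S), let X_S = 1 if S induces a K_3 (all C(3, 2) = 3 edges present). Then P(X_S = 1) = (1/2)^3 = 1/8. By linearity of expectation, E[# K_3] = C(254, 3) · (1/2)^3 = 2699004 / 8 = 674751/2 = 337375.5.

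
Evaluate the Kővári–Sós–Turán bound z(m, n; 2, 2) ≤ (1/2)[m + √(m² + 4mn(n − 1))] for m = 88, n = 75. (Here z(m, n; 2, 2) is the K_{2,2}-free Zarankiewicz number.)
z(88, 75; 2, 2) ≤ (1/2)[88 + √(88² + 4·88·75·74)] = (1/2)[88 + √1961344] = 744.24

Kővári–Sós–Turán: let r_1, ..., r_88 be the row sums and z = Σ r_i the total number of 1s. Each pair of columns can share at most one row with both entries 1 (else a 2×2 all-ones block appears), so Σ_i C(r_i, 2) ≤ C(75, 2) = 2775. By convexity Σ_i C(r_i, 2) ≥ 88·C(z/88, 2) = z(z − 88)/(2·88), giving z² − 88z − 88·75·74 ≤ 0 and hence z ≤ (1/2)[88 + √(7744 + 4·488400)] = (1/2)[88 + √1961344] ≈ (1/2)(88 + 1400.4799) = 744.24.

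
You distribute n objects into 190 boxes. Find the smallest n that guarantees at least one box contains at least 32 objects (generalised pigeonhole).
n = (32 − 1)·190 + 1 = 5891

By the generalised pigeonhole principle, to guarantee some box contains ≥ r objects we need more than (r − 1) · k objects total. Threshold: n = (r − 1) · k + 1. With r = 32 and k = 190: n = 31 · 190 + 1 = 5890 + 1 = 5891. For n = 5890 = 31 · 190, we can put exactly 31 objects in every box, avoiding 32 in any single one — so 5891 is tight.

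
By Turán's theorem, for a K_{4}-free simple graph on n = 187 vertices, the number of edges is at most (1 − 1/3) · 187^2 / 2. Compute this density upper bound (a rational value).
Turán density bound = (2/3) · 187^2/2 = 34969/3 ≈ 11656.3333

Turán's theorem: ex(n, K_{r+1}) is achieved by the complete r-partite Turán graph T(n, r) with parts as balanced as possible, and is at most (1 − 1/r) · n^2/2. For r = 3, n = 187: the density bound is (2/3) · 34969/2 = 34969/3 ≈ 11656.3333. The integer-valued extremum is e(T(187, 3)) = 11656, which is strictly less than the density bound 34969/3 since 3 ∤ 187 (the parts of T(187, 3) cannot all be equal).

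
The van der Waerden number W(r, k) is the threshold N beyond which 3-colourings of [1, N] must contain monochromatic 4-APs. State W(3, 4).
W(3, 4) = 293

This is a classical value, W(3, 4) = 293, established by combining an explicit 3-colouring of {1, ..., 292} with no monochromatic 4-AP (giving the lower bound W(3, 4) > 292) and a finite case analysis / exhaustive computer search showing every 3-colouring of {1, ..., 293} has such an AP.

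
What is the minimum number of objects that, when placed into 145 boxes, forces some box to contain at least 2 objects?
n = (2 − 1)·145 + 1 = 146

By the generalised pigeonhole principle, to guarantee some box contains ≥ r objects we need more than (r − 1) · k objects total. Threshold: n = (r − 1) · k + 1. With r = 2 and k = 145: n = 1 · 145 + 1 = 145 + 1 = 146. For n = 145 = 1 · 145, we can put exactly 1 objects in every box, avoiding 2 in any single one — so 146 is tight.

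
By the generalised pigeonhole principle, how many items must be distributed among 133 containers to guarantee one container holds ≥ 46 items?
n = (46 − 1)·133 + 1 = 5986

By the generalised pigeonhole principle, to guarantee some box contains ≥ r objects we need more than (r − 1) · k objects total. Threshold: n = (r − 1) · k + 1. With r = 46 and k = 133: n = 45 · 133 + 1 = 5985 + 1 = 5986. For n = 5985 = 45 · 133, we can put exactly 45 objects in every box, avoiding 46 in any single one — so 5986 is tight.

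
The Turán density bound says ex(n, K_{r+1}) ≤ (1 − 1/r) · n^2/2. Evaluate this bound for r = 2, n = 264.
Turán density bound = (1/2) · 264^2/2 = 17424

Turán's theorem: ex(n, K_{r+1}) is achieved by the complete r-partite Turán graph T(n, r) with parts as balanced as possible, and is at most (1 − 1/r) · n^2/2. For r = 2, n = 264: the density bound is (1/2) · 69696/2 = 17424. Since 2 ∣ 264, the Turán graph T(264, 2) has parts of equal size 132, and its edge count e(T(264, 2)) = 17424 attains the density bound exactly.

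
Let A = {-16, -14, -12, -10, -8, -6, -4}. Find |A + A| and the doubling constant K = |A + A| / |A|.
K = |A + A| / |A| = 13/7

Enumerate A + A = {a + b : a, b ∈ A}. With |A| = 7, there are |A|^2 = 49 ordered sum pairs; collecting distinct values, A + A = {-32, -30, -28, -26, -24, -22, -20, -18, -16, -14, -12, -10, -8}, so |A + A| = 13. Thus K = 13/7. Here |A + A| = 2|A| − 1 = 13, the minimum possible — so K = 13/7 is minimal, which holds iff A is an arithmetic progression.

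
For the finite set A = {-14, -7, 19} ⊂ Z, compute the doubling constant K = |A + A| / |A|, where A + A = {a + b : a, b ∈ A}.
K = |A + A| / |A| = 6/3 = 2

Enumerate A + A = {a + b : a, b ∈ A}. With |A| = 3, there are |A|^2 = 9 ordered sum pairs; collecting distinct values, A + A = {-28, -21, -14, 5, 12, 38}, so |A + A| = 6. Thus K = 6/3 = 2. For comparison, the minimum possible |A + A| over all 3-element sets is 2·3 − 1 = 5 (so min K = 5/3), attained only by arithmetic progressions.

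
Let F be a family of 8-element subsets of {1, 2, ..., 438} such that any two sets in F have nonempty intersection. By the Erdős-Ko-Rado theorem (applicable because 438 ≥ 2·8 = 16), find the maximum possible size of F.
max |F| = C(437, 7) = 575393947901352

The Erdős-Ko-Rado theorem states: for n ≥ 2k, an intersecting family of k-subsets of an n-element set has size at most C(n − 1, k − 1), with equality for 'star' families {A ⊆ [n] : |A| = k, i ∈ A} (fix an element i). For n = 438, k = 8: C(437, 7) = 575393947901352.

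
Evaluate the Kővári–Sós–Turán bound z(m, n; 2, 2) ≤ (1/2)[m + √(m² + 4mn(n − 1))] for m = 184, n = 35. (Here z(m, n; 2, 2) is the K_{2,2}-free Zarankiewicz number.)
z(184, 35; 2, 2) ≤ (1/2)[184 + √(184² + 4·184·35·34)] = (1/2)[184 + √909696] = 568.8899

Kővári–Sós–Turán: let r_1, ..., r_184 be the row sums and z = Σ r_i the total number of 1s. Each pair of columns can share at most one row with both entries 1 (else a 2×2 all-ones block appears), so Σ_i C(r_i, 2) ≤ C(35, 2) = 595. By convexity Σ_i C(r_i, 2) ≥ 184·C(z/184, 2) = z(z − 184)/(2·184), giving z² − 184z − 184·35·34 ≤ 0 and hence z ≤ (1/2)[184 + √(33856 + 4·218960)] = (1/2)[184 + √909696] ≈ (1/2)(184 + 953.7798) = 568.8899.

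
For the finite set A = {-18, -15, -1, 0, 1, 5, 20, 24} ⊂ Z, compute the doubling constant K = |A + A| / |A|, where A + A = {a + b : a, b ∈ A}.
K = |A + A| / |A| = 31/8

Enumerate A + A = {a + b : a, b ∈ A}. With |A| = 8, there are |A|^2 = 64 ordered sum pairs; collecting distinct values, A + A = {-36, -33, -30, -19, -18, -17, -16, -15, -14, -13, -10, -2, -1, 0, 1, 2, 4, 5, 6, 9, 10, 19, 20, 21, 23, 24, 25, 29, 40, 44, 48}, so |A + A| = 31. Thus K = 31/8. For comparison, the minimum possible |A + A| over all 8-element sets is 2·8 − 1 = 15 (so min K = 15/8), attained only by arithmetic progressions.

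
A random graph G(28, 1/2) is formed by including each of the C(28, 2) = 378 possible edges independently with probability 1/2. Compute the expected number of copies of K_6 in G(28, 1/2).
E[# K_6] = C(28, 6) · (1/2)^C(6, 2) = 376740 / 2^15 = 94185/8192 ≈ 11.497192

For each 6-subset S of vertices (there are C(28, 6) = 376740 such S), let X_S = 1 if S induces a K_6 (all C(6, 2) = 15 edges present). Then P(X_S = 1) = (1/2)^15 = 1/32768. By linearity of expectation, E[# K_6] = C(28, 6) · (1/2)^15 = 376740 / 32768 = 94185/8192 ≈ 11.497192.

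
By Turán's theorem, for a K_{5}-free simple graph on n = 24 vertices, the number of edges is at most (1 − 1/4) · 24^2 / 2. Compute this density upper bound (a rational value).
Turán density bound = (3/4) · 24^2/2 = 216

Turán's theorem: ex(n, K_{r+1}) is achieved by the complete r-partite Turán graph T(n, r) with parts as balanced as possible, and is at most (1 − 1/r) · n^2/2. For r = 4, n = 24: the density bound is (3/4) · 576/2 = 216. Since 4 ∣ 24, the Turán graph T(24, 4) has parts of equal size 6, and its edge count e(T(24, 4)) = 216 attains the density bound exactly.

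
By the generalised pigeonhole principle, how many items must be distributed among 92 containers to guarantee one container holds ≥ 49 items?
n = (49 − 1)·92 + 1 = 4417

By the generalised pigeonhole principle, to guarantee some box contains ≥ r objects we need more than (r − 1) · k objects total. Threshold: n = (r − 1) · k + 1. With r = 49 and k = 92: n = 48 · 92 + 1 = 4416 + 1 = 4417. For n = 4416 = 48 · 92, we can put exactly 48 objects in every box, avoiding 49 in any single one — so 4417 is tight.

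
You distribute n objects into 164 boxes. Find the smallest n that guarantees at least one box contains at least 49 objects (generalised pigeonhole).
n = (49 − 1)·164 + 1 = 7873

By the generalised pigeonhole principle, to guarantee some box contains ≥ r objects we need more than (r − 1) · k objects total. Threshold: n = (r − 1) · k + 1. With r = 49 and k = 164: n = 48 · 164 + 1 = 7872 + 1 = 7873. For n = 7872 = 48 · 164, we can put exactly 48 objects in every box, avoiding 49 in any single one — so 7873 is tight.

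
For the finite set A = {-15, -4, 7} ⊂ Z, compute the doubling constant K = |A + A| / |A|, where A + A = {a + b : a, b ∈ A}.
K = |A + A| / |A| = 5/3

Enumerate A + A = {a + b : a, b ∈ A}. With |A| = 3, there are |A|^2 = 9 ordered sum pairs; collecting distinct values, A + A = {-30, -19, -8, 3, 14}, so |A + A| = 5. Thus K = 5/3. Here |A + A| = 2|A| − 1 = 5, the minimum possible — so K = 5/3 is minimal, which holds iff A is an arithmetic progression.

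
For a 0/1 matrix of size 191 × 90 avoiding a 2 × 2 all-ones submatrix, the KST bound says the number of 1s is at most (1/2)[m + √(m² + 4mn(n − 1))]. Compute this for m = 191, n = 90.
z(191, 90; 2, 2) ≤ (1/2)[191 + √(191² + 4·191·90·89)] = (1/2)[191 + √6156121] = 1336.0766

Kővári–Sós–Turán: let r_1, ..., r_191 be the row sums and z = Σ r_i the total number of 1s. Each pair of columns can share at most one row with both entries 1 (else a 2×2 all-ones block appears), so Σ_i C(r_i, 2) ≤ C(90, 2) = 4005. By convexity Σ_i C(r_i, 2) ≥ 191·C(z/191, 2) = z(z − 191)/(2·191), giving z² − 191z − 191·90·89 ≤ 0 and hence z ≤ (1/2)[191 + √(36481 + 4·1529910)] = (1/2)[191 + √6156121] ≈ (1/2)(191 + 2481.1532) = 1336.0766.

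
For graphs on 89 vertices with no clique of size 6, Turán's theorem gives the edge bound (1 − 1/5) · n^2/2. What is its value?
Turán density bound = (4/5) · 89^2/2 = 15842/5 ≈ 3168.4

Turán's theorem: ex(n, K_{r+1}) is achieved by the complete r-partite Turán graph T(n, r) with parts as balanced as possible, and is at most (1 − 1/r) · n^2/2. For r = 5, n = 89: the density bound is (4/5) · 7921/2 = 15842/5 ≈ 3168.4. The integer-valued extremum is e(T(89, 5)) = 3168, which is strictly less than the density bound 15842/5 since 5 ∤ 89 (the parts of T(89, 5) cannot all be equal).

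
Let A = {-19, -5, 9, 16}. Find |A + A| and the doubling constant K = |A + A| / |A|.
K = |A + A| / |A| = 9/4

Enumerate A + A = {a + b : a, b ∈ A}. With |A| = 4, there are |A|^2 = 16 ordered sum pairs; collecting distinct values, A + A = {-38, -24, -10, -3, 4, 11, 18, 25, 32}, so |A + A| = 9. Thus K = 9/4. For comparison, the minimum possible |A + A| over all 4-element sets is 2·4 − 1 = 7 (so min K = 7/4), attained only by arithmetic progressions.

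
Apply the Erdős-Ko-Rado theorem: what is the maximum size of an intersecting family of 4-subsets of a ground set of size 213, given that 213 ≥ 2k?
max |F| = C(212, 3) = 1565620

Erdős-Ko-Rado (1961): when n ≥ 2k, max |F| = C(n−1, k−1). The bound is attained by the star {A : i ∈ A} for any fixed i ∈ [n]. Here C(213−1, 4−1) = C(212, 3) = 1565620.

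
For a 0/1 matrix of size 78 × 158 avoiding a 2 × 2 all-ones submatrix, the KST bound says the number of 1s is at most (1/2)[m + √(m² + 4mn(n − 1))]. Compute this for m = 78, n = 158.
z(78, 158; 2, 2) ≤ (1/2)[78 + √(78² + 4·78·158·157)] = (1/2)[78 + √7745556] = 1430.542

Kővári–Sós–Turán: let r_1, ..., r_78 be the row sums and z = Σ r_i the total number of 1s. Each pair of columns can share at most one row with both entries 1 (else a 2×2 all-ones block appears), so Σ_i C(r_i, 2) ≤ C(158, 2) = 12403. By convexity Σ_i C(r_i, 2) ≥ 78·C(z/78, 2) = z(z − 78)/(2·78), giving z² − 78z − 78·158·157 ≤ 0 and hence z ≤ (1/2)[78 + √(6084 + 4·1934868)] = (1/2)[78 + √7745556] ≈ (1/2)(78 + 2783.0839) = 1430.542.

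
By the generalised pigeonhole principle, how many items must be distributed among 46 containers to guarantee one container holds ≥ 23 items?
n = (23 − 1)·46 + 1 = 1013

By the generalised pigeonhole principle, to guarantee some box contains ≥ r objects we need more than (r − 1) · k objects total. Threshold: n = (r − 1) · k + 1. With r = 23 and k = 46: n = 22 · 46 + 1 = 1012 + 1 = 1013. For n = 1012 = 22 · 46, we can put exactly 22 objects in every box, avoiding 23 in any single one — so 1013 is tight.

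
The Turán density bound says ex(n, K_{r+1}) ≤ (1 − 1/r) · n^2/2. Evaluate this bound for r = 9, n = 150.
Turán density bound = (8/9) · 150^2/2 = 10000

Turán's theorem: ex(n, K_{r+1}) is achieved by the complete r-partite Turán graph T(n, r) with parts as balanced as possible, and is at most (1 − 1/r) · n^2/2. For r = 9, n = 150: the density bound is (8/9) · 22500/2 = 10000. The integer-valued extremum is e(T(150, 9)) = 9999, which is strictly less than the density bound 10000 since 9 ∤ 150 (the parts of T(150, 9) cannot all be equal).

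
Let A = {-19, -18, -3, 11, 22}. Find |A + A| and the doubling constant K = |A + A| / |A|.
K = |A + A| / |A| = 15/5 = 3

Enumerate A + A = {a + b : a, b ∈ A}. With |A| = 5, there are |A|^2 = 25 ordered sum pairs; collecting distinct values, A + A = {-38, -37, -36, -22, -21, -8, -7, -6, 3, 4, 8, 19, 22, 33, 44}, so |A + A| = 15. Thus K = 15/5 = 3. For comparison, the minimum possible |A + A| over all 5-element sets is 2·5 − 1 = 9 (so min K = 9/5), attained only by arithmetic progressions.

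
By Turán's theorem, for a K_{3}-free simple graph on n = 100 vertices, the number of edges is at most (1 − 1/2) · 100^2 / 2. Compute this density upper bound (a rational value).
Turán density bound = (1/2) · 100^2/2 = 2500

Turán's theorem: ex(n, K_{r+1}) is achieved by the complete r-partite Turán graph T(n, r) with parts as balanced as possible, and is at most (1 − 1/r) · n^2/2. For r = 2, n = 100: the density bound is (1/2) · 10000/2 = 2500. Since 2 ∣ 100, the Turán graph T(100, 2) has parts of equal size 50, and its edge count e(T(100, 2)) = 2500 attains the density bound exactly.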